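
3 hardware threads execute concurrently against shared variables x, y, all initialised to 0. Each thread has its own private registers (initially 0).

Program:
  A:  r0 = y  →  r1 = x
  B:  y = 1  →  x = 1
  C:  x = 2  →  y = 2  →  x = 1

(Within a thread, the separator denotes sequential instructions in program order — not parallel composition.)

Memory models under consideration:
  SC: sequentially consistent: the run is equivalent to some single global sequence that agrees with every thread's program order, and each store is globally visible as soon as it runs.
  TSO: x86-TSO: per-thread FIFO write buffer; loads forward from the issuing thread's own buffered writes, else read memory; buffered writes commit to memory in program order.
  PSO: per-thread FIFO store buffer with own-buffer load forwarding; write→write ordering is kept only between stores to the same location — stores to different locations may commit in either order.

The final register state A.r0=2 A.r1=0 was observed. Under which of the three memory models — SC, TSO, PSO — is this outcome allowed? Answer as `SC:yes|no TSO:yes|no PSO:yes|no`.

SC:no TSO:no PSO:yes

outcome vector order: (A.r0,A.r1)
SC (8): 0/0 0/1 0/2 1/0 1/1 1/2 2/1 2/2
TSO (8): 0/0 0/1 0/2 1/0 1/1 1/2 2/1 2/2
PSO (9): 0/0 0/1 0/2 1/0 1/1 1/2 2/0 2/1 2/2
target 2/0 ∈ {PSO}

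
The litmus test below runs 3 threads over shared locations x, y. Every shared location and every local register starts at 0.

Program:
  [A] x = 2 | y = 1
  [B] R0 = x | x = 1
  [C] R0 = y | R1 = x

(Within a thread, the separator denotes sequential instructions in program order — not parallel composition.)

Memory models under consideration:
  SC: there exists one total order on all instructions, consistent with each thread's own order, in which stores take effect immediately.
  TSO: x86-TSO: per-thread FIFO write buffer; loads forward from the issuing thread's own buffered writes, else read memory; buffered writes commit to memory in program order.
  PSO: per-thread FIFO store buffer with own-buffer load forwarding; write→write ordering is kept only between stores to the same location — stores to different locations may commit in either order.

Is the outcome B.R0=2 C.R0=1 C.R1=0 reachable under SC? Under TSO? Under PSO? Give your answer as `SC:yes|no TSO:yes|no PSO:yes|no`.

outcome vector order: (B.R0,C.R0,C.R1)
SC: 10 outcomes — {<0 0 0> <0 0 1> <0 0 2> <0 1 1> <0 1 2> <2 0 0> <2 0 1> <2 0 2> <2 1 1> <2 1 2>}
TSO: 10 outcomes — {<0 0 0> <0 0 1> <0 0 2> <0 1 1> <0 1 2> <2 0 0> <2 0 1> <2 0 2> <2 1 1> <2 1 2>}
PSO: 12 outcomes — {<0 0 0> <0 0 1> <0 0 2> <0 1 0> <0 1 1> <0 1 2> <2 0 0> <2 0 1> <2 0 2> <2 1 0> <2 1 1> <2 1 2>}
target <2 1 0> ∈ {PSO}

SC:no TSO:no PSO:yes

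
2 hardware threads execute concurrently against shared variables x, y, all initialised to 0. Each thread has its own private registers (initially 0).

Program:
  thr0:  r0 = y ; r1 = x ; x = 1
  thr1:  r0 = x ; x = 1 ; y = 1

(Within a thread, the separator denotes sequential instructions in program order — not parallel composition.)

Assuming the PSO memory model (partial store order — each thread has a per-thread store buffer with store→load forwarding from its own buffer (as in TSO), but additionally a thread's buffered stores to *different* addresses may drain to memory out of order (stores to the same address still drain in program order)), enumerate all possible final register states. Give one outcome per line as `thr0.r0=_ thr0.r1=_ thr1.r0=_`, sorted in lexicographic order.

outcome vector order: (thr0.r0,thr0.r1,thr1.r0)
|PSO outcomes| = 5

thr0.r0=0 thr0.r1=0 thr1.r0=0
thr0.r0=0 thr0.r1=0 thr1.r0=1
thr0.r0=0 thr0.r1=1 thr1.r0=0
thr0.r0=1 thr0.r1=0 thr1.r0=0
thr0.r0=1 thr0.r1=1 thr1.r0=0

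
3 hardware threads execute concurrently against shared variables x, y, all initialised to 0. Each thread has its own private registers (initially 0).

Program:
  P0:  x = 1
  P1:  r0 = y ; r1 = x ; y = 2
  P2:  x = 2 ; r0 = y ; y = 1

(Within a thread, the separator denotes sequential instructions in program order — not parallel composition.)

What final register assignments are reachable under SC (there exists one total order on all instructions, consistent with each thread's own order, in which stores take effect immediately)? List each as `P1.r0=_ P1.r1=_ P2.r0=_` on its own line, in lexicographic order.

P1.r0=0 P1.r1=0 P2.r0=0
P1.r0=0 P1.r1=0 P2.r0=2
P1.r0=0 P1.r1=1 P2.r0=0
P1.r0=0 P1.r1=1 P2.r0=2
P1.r0=0 P1.r1=2 P2.r0=0
P1.r0=0 P1.r1=2 P2.r0=2
P1.r0=1 P1.r1=1 P2.r0=0
P1.r0=1 P1.r1=2 P2.r0=0

outcome vector order: (P1.r0,P1.r1,P2.r0)
|SC outcomes| = 8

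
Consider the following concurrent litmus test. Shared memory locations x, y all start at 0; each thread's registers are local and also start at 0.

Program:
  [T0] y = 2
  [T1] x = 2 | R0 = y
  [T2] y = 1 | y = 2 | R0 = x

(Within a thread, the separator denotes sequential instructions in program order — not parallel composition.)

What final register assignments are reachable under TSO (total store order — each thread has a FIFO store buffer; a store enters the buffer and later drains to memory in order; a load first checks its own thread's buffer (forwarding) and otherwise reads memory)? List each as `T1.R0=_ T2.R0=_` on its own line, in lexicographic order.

outcome vector order: (T1.R0,T2.R0)
|TSO outcomes| = 6

T1.R0=0 T2.R0=0
T1.R0=0 T2.R0=2
T1.R0=1 T2.R0=0
T1.R0=1 T2.R0=2
T1.R0=2 T2.R0=0
T1.R0=2 T2.R0=2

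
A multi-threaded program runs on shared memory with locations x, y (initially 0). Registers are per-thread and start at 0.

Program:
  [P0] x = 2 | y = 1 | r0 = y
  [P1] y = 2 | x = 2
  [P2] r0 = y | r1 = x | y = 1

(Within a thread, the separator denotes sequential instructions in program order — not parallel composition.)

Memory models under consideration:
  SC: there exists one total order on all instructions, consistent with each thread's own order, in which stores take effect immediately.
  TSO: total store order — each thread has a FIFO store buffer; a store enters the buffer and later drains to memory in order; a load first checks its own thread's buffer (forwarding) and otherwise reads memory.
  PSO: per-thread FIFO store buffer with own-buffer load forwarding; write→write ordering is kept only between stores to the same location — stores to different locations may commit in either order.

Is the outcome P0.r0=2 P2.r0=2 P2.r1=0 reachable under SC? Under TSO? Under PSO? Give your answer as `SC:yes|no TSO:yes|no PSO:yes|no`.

SC:no TSO:no PSO:yes

outcome vector order: (P0.r0,P2.r0,P2.r1)
SC (9): 1/0/0; 1/0/2; 1/1/2; 1/2/0; 1/2/2; 2/0/0; 2/0/2; 2/1/2; 2/2/2
TSO (9): 1/0/0; 1/0/2; 1/1/2; 1/2/0; 1/2/2; 2/0/0; 2/0/2; 2/1/2; 2/2/2
PSO (12): 1/0/0; 1/0/2; 1/1/0; 1/1/2; 1/2/0; 1/2/2; 2/0/0; 2/0/2; 2/1/0; 2/1/2; 2/2/0; 2/2/2
target 2/2/0 ∈ {PSO}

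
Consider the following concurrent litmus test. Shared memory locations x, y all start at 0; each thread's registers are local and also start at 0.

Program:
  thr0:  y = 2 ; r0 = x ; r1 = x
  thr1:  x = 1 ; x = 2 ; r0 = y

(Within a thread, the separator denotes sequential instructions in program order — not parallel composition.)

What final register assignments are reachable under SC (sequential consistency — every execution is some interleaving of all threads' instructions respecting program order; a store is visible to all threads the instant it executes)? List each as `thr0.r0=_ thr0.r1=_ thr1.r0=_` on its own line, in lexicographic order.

outcome vector order: (thr0.r0,thr0.r1,thr1.r0)
|SC outcomes| = 7

thr0.r0=0 thr0.r1=0 thr1.r0=2
thr0.r0=0 thr0.r1=1 thr1.r0=2
thr0.r0=0 thr0.r1=2 thr1.r0=2
thr0.r0=1 thr0.r1=1 thr1.r0=2
thr0.r0=1 thr0.r1=2 thr1.r0=2
thr0.r0=2 thr0.r1=2 thr1.r0=0
thr0.r0=2 thr0.r1=2 thr1.r0=2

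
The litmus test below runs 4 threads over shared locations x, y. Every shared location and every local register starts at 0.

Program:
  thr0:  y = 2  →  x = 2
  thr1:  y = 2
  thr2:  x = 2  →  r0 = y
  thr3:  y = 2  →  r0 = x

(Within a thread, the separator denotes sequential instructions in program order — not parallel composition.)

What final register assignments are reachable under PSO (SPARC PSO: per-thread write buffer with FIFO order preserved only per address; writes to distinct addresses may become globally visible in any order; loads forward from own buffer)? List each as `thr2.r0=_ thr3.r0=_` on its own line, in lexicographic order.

outcome vector order: (thr2.r0,thr3.r0)
|PSO outcomes| = 4

thr2.r0=0 thr3.r0=0
thr2.r0=0 thr3.r0=2
thr2.r0=2 thr3.r0=0
thr2.r0=2 thr3.r0=2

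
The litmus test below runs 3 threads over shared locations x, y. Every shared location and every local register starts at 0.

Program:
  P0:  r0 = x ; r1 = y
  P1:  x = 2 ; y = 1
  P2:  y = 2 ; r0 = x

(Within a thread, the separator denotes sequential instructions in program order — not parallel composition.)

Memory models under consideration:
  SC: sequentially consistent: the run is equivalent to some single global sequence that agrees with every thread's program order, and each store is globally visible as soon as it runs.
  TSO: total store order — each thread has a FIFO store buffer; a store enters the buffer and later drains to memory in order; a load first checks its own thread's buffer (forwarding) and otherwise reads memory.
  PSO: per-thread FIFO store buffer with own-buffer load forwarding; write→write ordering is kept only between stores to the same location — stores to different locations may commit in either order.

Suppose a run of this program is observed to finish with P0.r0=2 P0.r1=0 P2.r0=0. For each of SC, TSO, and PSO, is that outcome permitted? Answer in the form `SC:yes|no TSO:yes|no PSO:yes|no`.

outcome vector order: (P0.r0,P0.r1,P2.r0)
[SC] allowed = {000; 002; 010; 012; 020; 022; 202; 210; 212; 220; 222}
[TSO] allowed = {000; 002; 010; 012; 020; 022; 200; 202; 210; 212; 220; 222}
[PSO] allowed = {000; 002; 010; 012; 020; 022; 200; 202; 210; 212; 220; 222}
target 200 ∈ {TSO,PSO}

SC:no TSO:yes PSO:yes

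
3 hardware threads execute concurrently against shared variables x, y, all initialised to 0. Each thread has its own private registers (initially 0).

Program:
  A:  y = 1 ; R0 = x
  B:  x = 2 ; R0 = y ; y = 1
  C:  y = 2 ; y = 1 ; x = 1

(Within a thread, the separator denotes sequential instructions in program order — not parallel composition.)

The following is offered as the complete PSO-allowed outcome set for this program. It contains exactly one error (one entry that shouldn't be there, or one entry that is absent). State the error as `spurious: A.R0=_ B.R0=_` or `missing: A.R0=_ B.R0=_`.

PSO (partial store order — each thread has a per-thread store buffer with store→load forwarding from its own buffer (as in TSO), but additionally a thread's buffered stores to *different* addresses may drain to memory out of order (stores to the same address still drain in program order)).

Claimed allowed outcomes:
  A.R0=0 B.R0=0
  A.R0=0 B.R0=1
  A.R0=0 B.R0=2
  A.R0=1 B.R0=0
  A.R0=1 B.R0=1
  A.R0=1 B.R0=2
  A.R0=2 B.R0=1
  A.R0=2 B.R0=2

missing: A.R0=2 B.R0=0

outcome vector order: (A.R0,B.R0)
under PSO → (0,0), (0,1), (0,2), (1,0), (1,1), (1,2), (2,0), (2,1), (2,2)
PSO∖claimed = {(2,0)}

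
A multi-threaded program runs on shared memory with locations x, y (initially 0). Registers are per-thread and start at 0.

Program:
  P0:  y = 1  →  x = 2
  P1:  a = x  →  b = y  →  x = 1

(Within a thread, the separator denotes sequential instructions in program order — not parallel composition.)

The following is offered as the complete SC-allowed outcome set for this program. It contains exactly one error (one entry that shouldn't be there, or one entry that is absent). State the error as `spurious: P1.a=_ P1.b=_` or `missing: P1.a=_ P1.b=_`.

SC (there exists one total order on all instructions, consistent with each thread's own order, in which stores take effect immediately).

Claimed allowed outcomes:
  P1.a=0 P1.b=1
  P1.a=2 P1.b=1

missing: P1.a=0 P1.b=0

outcome vector order: (P1.a,P1.b)
under SC → (0,0); (0,1); (2,1)
SC∖claimed = {(0,0)}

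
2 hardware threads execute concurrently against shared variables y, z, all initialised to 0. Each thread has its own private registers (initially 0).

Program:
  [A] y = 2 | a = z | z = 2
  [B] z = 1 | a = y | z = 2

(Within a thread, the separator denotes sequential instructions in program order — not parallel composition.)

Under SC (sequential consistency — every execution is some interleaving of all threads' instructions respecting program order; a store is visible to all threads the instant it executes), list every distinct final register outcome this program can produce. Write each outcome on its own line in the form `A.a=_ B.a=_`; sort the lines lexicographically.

A.a=0 B.a=2
A.a=1 B.a=0
A.a=1 B.a=2
A.a=2 B.a=0
A.a=2 B.a=2

outcome vector order: (A.a,B.a)
|SC outcomes| = 5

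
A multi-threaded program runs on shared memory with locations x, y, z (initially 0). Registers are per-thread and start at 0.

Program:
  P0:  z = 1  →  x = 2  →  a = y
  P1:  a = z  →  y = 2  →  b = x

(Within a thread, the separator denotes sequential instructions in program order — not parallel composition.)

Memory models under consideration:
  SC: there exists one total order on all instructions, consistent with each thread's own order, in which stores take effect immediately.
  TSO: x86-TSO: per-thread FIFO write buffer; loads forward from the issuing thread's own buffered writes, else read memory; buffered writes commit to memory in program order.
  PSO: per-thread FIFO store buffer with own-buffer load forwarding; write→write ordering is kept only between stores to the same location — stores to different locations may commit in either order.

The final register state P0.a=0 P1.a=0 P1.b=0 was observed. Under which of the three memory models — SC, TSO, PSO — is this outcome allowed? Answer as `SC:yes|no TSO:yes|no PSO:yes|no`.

SC:no TSO:yes PSO:yes

outcome vector order: (P0.a,P1.a,P1.b)
under SC → 002 012 200 202 210 212
under TSO → 000 002 010 012 200 202 210 212
under PSO → 000 002 010 012 200 202 210 212
target 000 ∈ {TSO,PSO}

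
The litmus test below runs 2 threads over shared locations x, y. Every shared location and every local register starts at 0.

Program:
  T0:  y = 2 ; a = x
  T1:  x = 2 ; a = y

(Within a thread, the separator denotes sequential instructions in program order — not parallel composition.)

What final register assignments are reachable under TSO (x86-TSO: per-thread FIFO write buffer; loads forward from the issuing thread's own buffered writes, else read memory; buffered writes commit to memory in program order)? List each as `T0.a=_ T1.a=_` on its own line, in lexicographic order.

T0.a=0 T1.a=0
T0.a=0 T1.a=2
T0.a=2 T1.a=0
T0.a=2 T1.a=2

outcome vector order: (T0.a,T1.a)
|TSO outcomes| = 4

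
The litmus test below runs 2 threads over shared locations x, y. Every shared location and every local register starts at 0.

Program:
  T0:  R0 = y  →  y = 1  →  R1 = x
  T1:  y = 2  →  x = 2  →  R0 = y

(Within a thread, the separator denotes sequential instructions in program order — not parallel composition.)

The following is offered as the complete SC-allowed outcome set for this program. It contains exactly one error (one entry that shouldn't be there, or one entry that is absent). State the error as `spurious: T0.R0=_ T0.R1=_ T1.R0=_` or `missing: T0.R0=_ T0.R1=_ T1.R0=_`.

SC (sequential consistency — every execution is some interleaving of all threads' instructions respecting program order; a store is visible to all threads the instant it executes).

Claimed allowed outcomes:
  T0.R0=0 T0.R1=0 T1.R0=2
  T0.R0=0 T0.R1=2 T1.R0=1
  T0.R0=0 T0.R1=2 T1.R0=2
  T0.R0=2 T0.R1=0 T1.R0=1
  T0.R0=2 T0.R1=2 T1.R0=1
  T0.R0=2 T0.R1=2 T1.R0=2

missing: T0.R0=0 T0.R1=0 T1.R0=1

outcome vector order: (T0.R0,T0.R1,T1.R0)
SC: 7 outcomes — {0/0/1; 0/0/2; 0/2/1; 0/2/2; 2/0/1; 2/2/1; 2/2/2}
SC∖claimed = {0/0/1}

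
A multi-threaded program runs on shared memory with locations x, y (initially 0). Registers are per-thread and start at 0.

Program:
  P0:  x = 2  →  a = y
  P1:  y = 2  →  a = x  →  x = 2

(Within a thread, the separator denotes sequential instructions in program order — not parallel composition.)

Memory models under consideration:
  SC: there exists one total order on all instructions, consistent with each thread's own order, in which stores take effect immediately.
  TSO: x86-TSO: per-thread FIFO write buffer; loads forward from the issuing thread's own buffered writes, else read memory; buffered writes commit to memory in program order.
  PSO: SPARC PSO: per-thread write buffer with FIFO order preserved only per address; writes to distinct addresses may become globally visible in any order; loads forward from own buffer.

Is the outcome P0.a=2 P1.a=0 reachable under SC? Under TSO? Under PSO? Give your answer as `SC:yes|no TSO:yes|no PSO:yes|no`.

SC:yes TSO:yes PSO:yes

outcome vector order: (P0.a,P1.a)
[SC] allowed = {(0,2), (2,0), (2,2)}
[TSO] allowed = {(0,0), (0,2), (2,0), (2,2)}
[PSO] allowed = {(0,0), (0,2), (2,0), (2,2)}
target (2,0) ∈ {SC,TSO,PSO}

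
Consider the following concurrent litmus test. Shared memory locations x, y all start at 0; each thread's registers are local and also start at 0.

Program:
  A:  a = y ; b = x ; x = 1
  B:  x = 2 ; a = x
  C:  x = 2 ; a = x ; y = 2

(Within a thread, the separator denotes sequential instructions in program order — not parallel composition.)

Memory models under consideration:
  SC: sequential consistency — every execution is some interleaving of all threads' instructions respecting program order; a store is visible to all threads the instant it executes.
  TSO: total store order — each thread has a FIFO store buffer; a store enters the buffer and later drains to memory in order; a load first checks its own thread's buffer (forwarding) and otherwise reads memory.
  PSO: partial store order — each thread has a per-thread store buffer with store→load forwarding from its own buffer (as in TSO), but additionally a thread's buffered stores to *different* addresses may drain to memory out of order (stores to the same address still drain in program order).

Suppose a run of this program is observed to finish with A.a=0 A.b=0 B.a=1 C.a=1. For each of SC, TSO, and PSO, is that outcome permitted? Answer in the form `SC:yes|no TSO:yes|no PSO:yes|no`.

outcome vector order: (A.a,A.b,B.a,C.a)
[SC] allowed = {0011 0012 0021 0022 0211 0212 0221 0222 2212 2222}
[TSO] allowed = {0011 0012 0021 0022 0211 0212 0221 0222 2212 2222}
[PSO] allowed = {0011 0012 0021 0022 0211 0212 0221 0222 2012 2022 2212 2222}
target 0011 ∈ {SC,TSO,PSO}

SC:yes TSO:yes PSO:yes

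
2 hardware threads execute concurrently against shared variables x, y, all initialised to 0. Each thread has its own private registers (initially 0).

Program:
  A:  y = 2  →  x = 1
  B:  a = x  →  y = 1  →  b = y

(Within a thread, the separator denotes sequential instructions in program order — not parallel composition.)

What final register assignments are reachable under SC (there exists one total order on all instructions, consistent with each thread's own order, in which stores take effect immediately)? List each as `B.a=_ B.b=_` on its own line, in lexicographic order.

B.a=0 B.b=1
B.a=0 B.b=2
B.a=1 B.b=1

outcome vector order: (B.a,B.b)
|SC outcomes| = 3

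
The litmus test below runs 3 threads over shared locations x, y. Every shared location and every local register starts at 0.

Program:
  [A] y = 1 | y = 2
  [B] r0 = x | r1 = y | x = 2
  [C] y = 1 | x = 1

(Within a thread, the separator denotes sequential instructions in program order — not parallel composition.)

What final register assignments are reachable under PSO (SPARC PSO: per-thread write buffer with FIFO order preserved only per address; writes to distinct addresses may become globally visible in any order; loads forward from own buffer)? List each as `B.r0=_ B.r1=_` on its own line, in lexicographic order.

B.r0=0 B.r1=0
B.r0=0 B.r1=1
B.r0=0 B.r1=2
B.r0=1 B.r1=0
B.r0=1 B.r1=1
B.r0=1 B.r1=2

outcome vector order: (B.r0,B.r1)
|PSO outcomes| = 6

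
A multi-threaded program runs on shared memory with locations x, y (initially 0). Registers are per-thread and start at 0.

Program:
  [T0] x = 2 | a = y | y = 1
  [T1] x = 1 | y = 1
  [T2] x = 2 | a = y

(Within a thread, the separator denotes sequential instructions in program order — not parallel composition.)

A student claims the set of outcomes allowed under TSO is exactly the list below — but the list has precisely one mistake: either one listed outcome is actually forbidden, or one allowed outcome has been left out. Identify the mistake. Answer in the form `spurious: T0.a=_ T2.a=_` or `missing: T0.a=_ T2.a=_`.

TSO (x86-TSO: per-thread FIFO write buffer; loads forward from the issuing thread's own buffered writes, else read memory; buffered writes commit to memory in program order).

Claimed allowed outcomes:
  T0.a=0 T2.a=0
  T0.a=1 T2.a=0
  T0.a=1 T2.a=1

outcome vector order: (T0.a,T2.a)
under TSO → 00; 01; 10; 11
TSO∖claimed = {01}

missing: T0.a=0 T2.a=1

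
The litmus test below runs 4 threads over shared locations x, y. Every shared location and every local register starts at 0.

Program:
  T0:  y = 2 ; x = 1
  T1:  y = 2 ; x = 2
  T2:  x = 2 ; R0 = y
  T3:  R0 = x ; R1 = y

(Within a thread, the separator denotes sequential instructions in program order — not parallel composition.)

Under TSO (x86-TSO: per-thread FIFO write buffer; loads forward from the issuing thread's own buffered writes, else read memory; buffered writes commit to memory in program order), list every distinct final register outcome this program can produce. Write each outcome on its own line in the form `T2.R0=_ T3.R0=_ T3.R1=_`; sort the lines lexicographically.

outcome vector order: (T2.R0,T3.R0,T3.R1)
|TSO outcomes| = 10

T2.R0=0 T3.R0=0 T3.R1=0
T2.R0=0 T3.R0=0 T3.R1=2
T2.R0=0 T3.R0=1 T3.R1=2
T2.R0=0 T3.R0=2 T3.R1=0
T2.R0=0 T3.R0=2 T3.R1=2
T2.R0=2 T3.R0=0 T3.R1=0
T2.R0=2 T3.R0=0 T3.R1=2
T2.R0=2 T3.R0=1 T3.R1=2
T2.R0=2 T3.R0=2 T3.R1=0
T2.R0=2 T3.R0=2 T3.R1=2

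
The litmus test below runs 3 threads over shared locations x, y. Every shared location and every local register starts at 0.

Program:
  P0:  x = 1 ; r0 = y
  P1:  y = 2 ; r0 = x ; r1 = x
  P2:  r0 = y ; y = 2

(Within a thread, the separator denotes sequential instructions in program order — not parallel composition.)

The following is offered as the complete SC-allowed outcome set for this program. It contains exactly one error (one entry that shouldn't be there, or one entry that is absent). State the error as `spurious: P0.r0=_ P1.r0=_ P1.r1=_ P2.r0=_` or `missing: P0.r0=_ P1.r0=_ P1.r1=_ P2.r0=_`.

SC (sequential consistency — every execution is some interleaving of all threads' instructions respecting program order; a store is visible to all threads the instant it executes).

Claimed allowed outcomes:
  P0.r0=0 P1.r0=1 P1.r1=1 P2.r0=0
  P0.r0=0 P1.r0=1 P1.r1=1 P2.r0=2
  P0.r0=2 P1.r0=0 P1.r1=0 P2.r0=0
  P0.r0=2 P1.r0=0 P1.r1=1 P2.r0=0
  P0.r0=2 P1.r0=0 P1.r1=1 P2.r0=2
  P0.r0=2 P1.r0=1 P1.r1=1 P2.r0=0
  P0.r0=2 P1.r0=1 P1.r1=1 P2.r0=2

missing: P0.r0=2 P1.r0=0 P1.r1=0 P2.r0=2

outcome vector order: (P0.r0,P1.r0,P1.r1,P2.r0)
under SC → (0,1,1,0), (0,1,1,2), (2,0,0,0), (2,0,0,2), (2,0,1,0), (2,0,1,2), (2,1,1,0), (2,1,1,2)
SC∖claimed = {(2,0,0,2)}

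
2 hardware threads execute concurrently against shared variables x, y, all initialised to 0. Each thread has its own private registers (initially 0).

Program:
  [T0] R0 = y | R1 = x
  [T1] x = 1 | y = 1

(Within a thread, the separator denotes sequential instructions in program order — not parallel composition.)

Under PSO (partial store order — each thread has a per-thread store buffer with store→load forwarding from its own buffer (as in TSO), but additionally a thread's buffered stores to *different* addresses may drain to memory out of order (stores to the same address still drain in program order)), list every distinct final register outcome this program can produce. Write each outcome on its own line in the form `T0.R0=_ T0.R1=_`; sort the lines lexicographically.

T0.R0=0 T0.R1=0
T0.R0=0 T0.R1=1
T0.R0=1 T0.R1=0
T0.R0=1 T0.R1=1

outcome vector order: (T0.R0,T0.R1)
|PSO outcomes| = 4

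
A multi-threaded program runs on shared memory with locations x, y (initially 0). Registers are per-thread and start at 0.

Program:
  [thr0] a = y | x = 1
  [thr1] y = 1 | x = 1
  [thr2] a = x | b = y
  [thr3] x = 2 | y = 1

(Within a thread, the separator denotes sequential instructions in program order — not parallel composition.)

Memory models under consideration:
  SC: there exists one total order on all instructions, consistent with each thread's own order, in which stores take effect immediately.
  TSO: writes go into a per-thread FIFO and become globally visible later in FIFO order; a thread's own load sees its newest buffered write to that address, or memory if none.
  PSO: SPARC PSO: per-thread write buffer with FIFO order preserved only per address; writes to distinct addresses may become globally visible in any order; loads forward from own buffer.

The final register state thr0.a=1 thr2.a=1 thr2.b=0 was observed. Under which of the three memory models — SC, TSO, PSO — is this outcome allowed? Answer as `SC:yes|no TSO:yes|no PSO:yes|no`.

SC:no TSO:no PSO:yes

outcome vector order: (thr0.a,thr2.a,thr2.b)
SC: 11 outcomes — {(0,0,0); (0,0,1); (0,1,0); (0,1,1); (0,2,0); (0,2,1); (1,0,0); (1,0,1); (1,1,1); (1,2,0); (1,2,1)}
TSO: 11 outcomes — {(0,0,0); (0,0,1); (0,1,0); (0,1,1); (0,2,0); (0,2,1); (1,0,0); (1,0,1); (1,1,1); (1,2,0); (1,2,1)}
PSO: 12 outcomes — {(0,0,0); (0,0,1); (0,1,0); (0,1,1); (0,2,0); (0,2,1); (1,0,0); (1,0,1); (1,1,0); (1,1,1); (1,2,0); (1,2,1)}
target (1,1,0) ∈ {PSO}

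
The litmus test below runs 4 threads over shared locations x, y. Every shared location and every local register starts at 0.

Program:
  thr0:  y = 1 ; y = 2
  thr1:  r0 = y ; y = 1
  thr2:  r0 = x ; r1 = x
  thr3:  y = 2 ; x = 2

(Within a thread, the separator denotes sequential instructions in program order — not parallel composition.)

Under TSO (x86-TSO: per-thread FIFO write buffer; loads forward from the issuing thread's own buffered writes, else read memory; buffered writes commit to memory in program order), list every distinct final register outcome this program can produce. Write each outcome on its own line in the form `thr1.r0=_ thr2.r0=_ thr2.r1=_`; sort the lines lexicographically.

thr1.r0=0 thr2.r0=0 thr2.r1=0
thr1.r0=0 thr2.r0=0 thr2.r1=2
thr1.r0=0 thr2.r0=2 thr2.r1=2
thr1.r0=1 thr2.r0=0 thr2.r1=0
thr1.r0=1 thr2.r0=0 thr2.r1=2
thr1.r0=1 thr2.r0=2 thr2.r1=2
thr1.r0=2 thr2.r0=0 thr2.r1=0
thr1.r0=2 thr2.r0=0 thr2.r1=2
thr1.r0=2 thr2.r0=2 thr2.r1=2

outcome vector order: (thr1.r0,thr2.r0,thr2.r1)
|TSO outcomes| = 9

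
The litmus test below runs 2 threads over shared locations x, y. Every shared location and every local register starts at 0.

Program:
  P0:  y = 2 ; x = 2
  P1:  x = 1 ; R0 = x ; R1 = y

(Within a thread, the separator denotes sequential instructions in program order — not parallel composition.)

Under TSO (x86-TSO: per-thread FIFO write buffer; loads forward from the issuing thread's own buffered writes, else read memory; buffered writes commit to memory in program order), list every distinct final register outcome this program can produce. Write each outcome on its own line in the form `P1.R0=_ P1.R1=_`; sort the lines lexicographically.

P1.R0=1 P1.R1=0
P1.R0=1 P1.R1=2
P1.R0=2 P1.R1=2

outcome vector order: (P1.R0,P1.R1)
|TSO outcomes| = 3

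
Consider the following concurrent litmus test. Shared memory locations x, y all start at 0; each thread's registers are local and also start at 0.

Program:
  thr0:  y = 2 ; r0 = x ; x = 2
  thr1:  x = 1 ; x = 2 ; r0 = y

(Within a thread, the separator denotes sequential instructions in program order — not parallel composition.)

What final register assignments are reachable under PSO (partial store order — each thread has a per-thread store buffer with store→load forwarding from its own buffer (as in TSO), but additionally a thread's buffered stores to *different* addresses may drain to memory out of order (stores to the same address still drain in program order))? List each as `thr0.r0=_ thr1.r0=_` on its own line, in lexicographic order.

outcome vector order: (thr0.r0,thr1.r0)
|PSO outcomes| = 6

thr0.r0=0 thr1.r0=0
thr0.r0=0 thr1.r0=2
thr0.r0=1 thr1.r0=0
thr0.r0=1 thr1.r0=2
thr0.r0=2 thr1.r0=0
thr0.r0=2 thr1.r0=2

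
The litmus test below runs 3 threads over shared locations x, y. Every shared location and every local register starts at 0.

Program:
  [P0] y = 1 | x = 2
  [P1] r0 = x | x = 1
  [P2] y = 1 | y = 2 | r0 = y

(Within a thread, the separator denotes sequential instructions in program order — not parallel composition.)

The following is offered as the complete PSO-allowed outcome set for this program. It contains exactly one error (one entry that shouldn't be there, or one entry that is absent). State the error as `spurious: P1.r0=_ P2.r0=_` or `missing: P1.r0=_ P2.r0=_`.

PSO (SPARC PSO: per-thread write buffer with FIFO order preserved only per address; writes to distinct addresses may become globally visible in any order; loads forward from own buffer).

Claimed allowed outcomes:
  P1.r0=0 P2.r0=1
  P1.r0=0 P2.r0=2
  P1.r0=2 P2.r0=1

outcome vector order: (P1.r0,P2.r0)
PSO (4): (0,1); (0,2); (2,1); (2,2)
PSO∖claimed = {(2,2)}

missing: P1.r0=2 P2.r0=2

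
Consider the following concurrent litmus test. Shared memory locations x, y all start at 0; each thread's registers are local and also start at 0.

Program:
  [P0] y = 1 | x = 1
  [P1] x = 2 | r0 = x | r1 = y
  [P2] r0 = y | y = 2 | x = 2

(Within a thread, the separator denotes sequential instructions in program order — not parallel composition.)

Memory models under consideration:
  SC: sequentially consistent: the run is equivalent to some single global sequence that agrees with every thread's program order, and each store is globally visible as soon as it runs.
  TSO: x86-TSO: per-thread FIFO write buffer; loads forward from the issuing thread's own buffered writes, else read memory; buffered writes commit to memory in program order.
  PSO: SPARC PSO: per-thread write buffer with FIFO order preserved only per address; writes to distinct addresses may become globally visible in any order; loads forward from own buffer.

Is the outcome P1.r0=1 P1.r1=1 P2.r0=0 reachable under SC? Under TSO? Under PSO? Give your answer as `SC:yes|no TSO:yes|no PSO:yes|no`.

outcome vector order: (P1.r0,P1.r1,P2.r0)
SC: 10 outcomes — {<1 1 0>; <1 1 1>; <1 2 0>; <1 2 1>; <2 0 0>; <2 0 1>; <2 1 0>; <2 1 1>; <2 2 0>; <2 2 1>}
TSO: 10 outcomes — {<1 1 0>; <1 1 1>; <1 2 0>; <1 2 1>; <2 0 0>; <2 0 1>; <2 1 0>; <2 1 1>; <2 2 0>; <2 2 1>}
PSO: 12 outcomes — {<1 0 0>; <1 0 1>; <1 1 0>; <1 1 1>; <1 2 0>; <1 2 1>; <2 0 0>; <2 0 1>; <2 1 0>; <2 1 1>; <2 2 0>; <2 2 1>}
target <1 1 0> ∈ {SC,TSO,PSO}

SC:yes TSO:yes PSO:yes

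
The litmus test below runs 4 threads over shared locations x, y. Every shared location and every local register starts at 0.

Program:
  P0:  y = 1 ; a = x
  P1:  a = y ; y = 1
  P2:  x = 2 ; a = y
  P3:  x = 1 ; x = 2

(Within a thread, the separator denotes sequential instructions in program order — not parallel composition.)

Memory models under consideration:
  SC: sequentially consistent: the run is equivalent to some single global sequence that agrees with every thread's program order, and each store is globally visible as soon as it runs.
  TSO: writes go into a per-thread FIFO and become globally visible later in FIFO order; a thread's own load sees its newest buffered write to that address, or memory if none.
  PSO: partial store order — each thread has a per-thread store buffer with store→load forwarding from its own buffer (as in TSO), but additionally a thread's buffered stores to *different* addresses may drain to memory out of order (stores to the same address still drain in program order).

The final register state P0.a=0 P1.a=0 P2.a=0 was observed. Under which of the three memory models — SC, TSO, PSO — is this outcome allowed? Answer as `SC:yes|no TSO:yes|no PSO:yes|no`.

SC:no TSO:yes PSO:yes

outcome vector order: (P0.a,P1.a,P2.a)
under SC → 0/0/1; 0/1/1; 1/0/0; 1/0/1; 1/1/0; 1/1/1; 2/0/0; 2/0/1; 2/1/0; 2/1/1
under TSO → 0/0/0; 0/0/1; 0/1/0; 0/1/1; 1/0/0; 1/0/1; 1/1/0; 1/1/1; 2/0/0; 2/0/1; 2/1/0; 2/1/1
under PSO → 0/0/0; 0/0/1; 0/1/0; 0/1/1; 1/0/0; 1/0/1; 1/1/0; 1/1/1; 2/0/0; 2/0/1; 2/1/0; 2/1/1
target 0/0/0 ∈ {TSO,PSO}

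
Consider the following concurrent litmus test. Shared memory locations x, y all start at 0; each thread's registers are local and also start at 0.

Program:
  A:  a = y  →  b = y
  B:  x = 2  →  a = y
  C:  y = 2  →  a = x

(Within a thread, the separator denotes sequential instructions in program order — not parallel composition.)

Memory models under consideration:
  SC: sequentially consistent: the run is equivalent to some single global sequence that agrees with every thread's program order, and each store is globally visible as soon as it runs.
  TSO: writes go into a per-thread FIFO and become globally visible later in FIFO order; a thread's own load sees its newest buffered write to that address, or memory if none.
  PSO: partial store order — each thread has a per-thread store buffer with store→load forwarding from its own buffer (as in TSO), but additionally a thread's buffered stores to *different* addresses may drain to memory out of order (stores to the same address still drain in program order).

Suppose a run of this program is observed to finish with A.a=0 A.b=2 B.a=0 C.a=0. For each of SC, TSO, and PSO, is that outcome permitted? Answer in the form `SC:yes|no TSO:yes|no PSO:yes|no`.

SC:no TSO:yes PSO:yes

outcome vector order: (A.a,A.b,B.a,C.a)
SC: 9 outcomes — {<0 0 0 2> <0 0 2 0> <0 0 2 2> <0 2 0 2> <0 2 2 0> <0 2 2 2> <2 2 0 2> <2 2 2 0> <2 2 2 2>}
TSO: 12 outcomes — {<0 0 0 0> <0 0 0 2> <0 0 2 0> <0 0 2 2> <0 2 0 0> <0 2 0 2> <0 2 2 0> <0 2 2 2> <2 2 0 0> <2 2 0 2> <2 2 2 0> <2 2 2 2>}
PSO: 12 outcomes — {<0 0 0 0> <0 0 0 2> <0 0 2 0> <0 0 2 2> <0 2 0 0> <0 2 0 2> <0 2 2 0> <0 2 2 2> <2 2 0 0> <2 2 0 2> <2 2 2 0> <2 2 2 2>}
target <0 2 0 0> ∈ {TSO,PSO}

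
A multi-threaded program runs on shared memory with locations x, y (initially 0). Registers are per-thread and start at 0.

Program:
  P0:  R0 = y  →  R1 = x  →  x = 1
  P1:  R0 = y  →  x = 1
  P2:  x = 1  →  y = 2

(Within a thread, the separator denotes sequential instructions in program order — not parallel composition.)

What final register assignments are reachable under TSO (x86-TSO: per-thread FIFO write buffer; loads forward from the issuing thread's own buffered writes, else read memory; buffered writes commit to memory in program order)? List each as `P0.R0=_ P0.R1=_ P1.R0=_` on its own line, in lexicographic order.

outcome vector order: (P0.R0,P0.R1,P1.R0)
|TSO outcomes| = 6

P0.R0=0 P0.R1=0 P1.R0=0
P0.R0=0 P0.R1=0 P1.R0=2
P0.R0=0 P0.R1=1 P1.R0=0
P0.R0=0 P0.R1=1 P1.R0=2
P0.R0=2 P0.R1=1 P1.R0=0
P0.R0=2 P0.R1=1 P1.R0=2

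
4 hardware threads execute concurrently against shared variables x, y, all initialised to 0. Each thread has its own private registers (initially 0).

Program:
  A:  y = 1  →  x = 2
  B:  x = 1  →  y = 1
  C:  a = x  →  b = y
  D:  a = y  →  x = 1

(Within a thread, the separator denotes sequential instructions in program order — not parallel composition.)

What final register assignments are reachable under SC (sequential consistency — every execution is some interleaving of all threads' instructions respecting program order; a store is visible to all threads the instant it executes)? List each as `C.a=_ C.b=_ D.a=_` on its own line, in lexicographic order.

C.a=0 C.b=0 D.a=0
C.a=0 C.b=0 D.a=1
C.a=0 C.b=1 D.a=0
C.a=0 C.b=1 D.a=1
C.a=1 C.b=0 D.a=0
C.a=1 C.b=0 D.a=1
C.a=1 C.b=1 D.a=0
C.a=1 C.b=1 D.a=1
C.a=2 C.b=1 D.a=0
C.a=2 C.b=1 D.a=1

outcome vector order: (C.a,C.b,D.a)
|SC outcomes| = 10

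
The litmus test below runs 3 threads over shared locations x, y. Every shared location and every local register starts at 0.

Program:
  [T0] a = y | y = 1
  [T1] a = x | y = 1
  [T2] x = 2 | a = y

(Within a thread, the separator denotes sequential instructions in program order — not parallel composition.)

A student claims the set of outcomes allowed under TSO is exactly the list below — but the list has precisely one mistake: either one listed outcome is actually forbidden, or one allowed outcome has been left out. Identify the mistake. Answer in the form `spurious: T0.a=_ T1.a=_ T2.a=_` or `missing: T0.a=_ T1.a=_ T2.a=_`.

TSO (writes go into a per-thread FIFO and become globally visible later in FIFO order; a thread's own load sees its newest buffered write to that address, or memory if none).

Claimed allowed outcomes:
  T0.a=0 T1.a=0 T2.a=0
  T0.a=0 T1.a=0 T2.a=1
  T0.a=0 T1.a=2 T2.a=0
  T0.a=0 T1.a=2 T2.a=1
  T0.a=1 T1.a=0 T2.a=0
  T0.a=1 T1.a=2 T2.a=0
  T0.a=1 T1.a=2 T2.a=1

missing: T0.a=1 T1.a=0 T2.a=1

outcome vector order: (T0.a,T1.a,T2.a)
under TSO → 000, 001, 020, 021, 100, 101, 120, 121
TSO∖claimed = {101}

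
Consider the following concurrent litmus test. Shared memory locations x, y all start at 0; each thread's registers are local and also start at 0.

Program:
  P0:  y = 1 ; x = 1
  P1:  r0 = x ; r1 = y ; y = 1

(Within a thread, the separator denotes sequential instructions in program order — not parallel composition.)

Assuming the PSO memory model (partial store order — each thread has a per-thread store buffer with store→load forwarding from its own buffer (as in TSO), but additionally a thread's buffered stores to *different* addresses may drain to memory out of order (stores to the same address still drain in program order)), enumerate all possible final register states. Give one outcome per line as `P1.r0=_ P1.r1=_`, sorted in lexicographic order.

outcome vector order: (P1.r0,P1.r1)
|PSO outcomes| = 4

P1.r0=0 P1.r1=0
P1.r0=0 P1.r1=1
P1.r0=1 P1.r1=0
P1.r0=1 P1.r1=1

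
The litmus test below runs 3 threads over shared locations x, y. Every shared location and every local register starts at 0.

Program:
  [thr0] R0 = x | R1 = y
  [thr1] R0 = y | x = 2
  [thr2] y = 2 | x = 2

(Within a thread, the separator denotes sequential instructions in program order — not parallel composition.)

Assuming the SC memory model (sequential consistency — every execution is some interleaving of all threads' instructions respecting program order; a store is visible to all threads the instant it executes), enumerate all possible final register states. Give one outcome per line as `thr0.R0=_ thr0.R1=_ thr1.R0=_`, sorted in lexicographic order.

thr0.R0=0 thr0.R1=0 thr1.R0=0
thr0.R0=0 thr0.R1=0 thr1.R0=2
thr0.R0=0 thr0.R1=2 thr1.R0=0
thr0.R0=0 thr0.R1=2 thr1.R0=2
thr0.R0=2 thr0.R1=0 thr1.R0=0
thr0.R0=2 thr0.R1=2 thr1.R0=0
thr0.R0=2 thr0.R1=2 thr1.R0=2

outcome vector order: (thr0.R0,thr0.R1,thr1.R0)
|SC outcomes| = 7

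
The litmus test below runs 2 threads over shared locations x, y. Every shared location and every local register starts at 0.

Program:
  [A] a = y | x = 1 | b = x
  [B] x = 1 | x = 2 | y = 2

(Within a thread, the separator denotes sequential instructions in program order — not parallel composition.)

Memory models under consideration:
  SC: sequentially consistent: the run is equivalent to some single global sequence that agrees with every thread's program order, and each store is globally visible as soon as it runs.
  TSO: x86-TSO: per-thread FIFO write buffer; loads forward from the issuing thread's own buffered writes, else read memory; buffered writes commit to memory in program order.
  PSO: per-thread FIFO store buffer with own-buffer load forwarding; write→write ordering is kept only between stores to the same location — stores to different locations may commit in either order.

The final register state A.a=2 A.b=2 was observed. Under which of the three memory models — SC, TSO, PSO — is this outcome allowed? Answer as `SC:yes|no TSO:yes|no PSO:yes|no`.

outcome vector order: (A.a,A.b)
SC: 3 outcomes — {(0,1) (0,2) (2,1)}
TSO: 3 outcomes — {(0,1) (0,2) (2,1)}
PSO: 4 outcomes — {(0,1) (0,2) (2,1) (2,2)}
target (2,2) ∈ {PSO}

SC:no TSO:no PSO:yes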